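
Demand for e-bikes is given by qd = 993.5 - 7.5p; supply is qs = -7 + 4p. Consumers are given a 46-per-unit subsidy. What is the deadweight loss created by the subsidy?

Deadweight loss = 2760

Pre-subsidy: 993.5 - 7.5p = -7 + 4p gives p* = 87, q* = 341.
With the rebate, buyers effectively pay pb = ps − 46, where ps is the price sellers receive.
Demand in terms of ps becomes qd = 993.5 − 7.5(ps − 46) = 1338.5 - 7.5ps. Setting this equal to supply: 1338.5 - 7.5ps = -7 + 4ps, so ps = 117.
Buyers pay pb = 117 − 46 = 71; q' = -7 + 4·117 = 461.
The subsidy expands output by 461 − 341 = 120 past the efficient level; on those units the gap between marginal cost and willingness to pay runs from 0 up to 46.
DWL = ½ × 46 × 120 = 2760.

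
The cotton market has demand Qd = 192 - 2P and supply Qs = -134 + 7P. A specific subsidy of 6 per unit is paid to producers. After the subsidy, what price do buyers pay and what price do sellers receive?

Buyers pay 284/9; sellers receive 338/9

Pre-subsidy: 192 - 2P = -134 + 7P gives P* = 326/9, Q* = 1076/9.
With the subsidy, sellers receive Ps = Pb + 6 for each unit, where Pb is the price buyers pay.
Supply in terms of Pb becomes Qs = -134 + 7(Pb + 6) = -92 + 7Pb. Setting this equal to demand: 192 - 2Pb = -92 + 7Pb, so Pb = 284/9.
Sellers receive Ps = 284/9 + 6 = 338/9; Q' = 192 − 2·(284/9) = 1160/9.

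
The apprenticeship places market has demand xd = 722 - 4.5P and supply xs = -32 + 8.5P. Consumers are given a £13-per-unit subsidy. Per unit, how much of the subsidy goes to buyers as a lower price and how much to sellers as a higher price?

Pre-subsidy: 722 - 4.5P = -32 + 8.5P gives P* = 58, x* = 461.
With the rebate, buyers effectively pay Pb = Ps − 13, where Ps is the price sellers receive.
Demand in terms of Ps becomes xd = 722 − 4.5(Ps − 13) = 780.5 - 4.5Ps. Setting this equal to supply: 780.5 - 4.5Ps = -32 + 8.5Ps, so Ps = 62.5.
Buyers pay Pb = 62.5 − 13 = 49.5; x' = -32 + 8.5·62.5 = 499.25.
Buyers' price falls by P* − Pb = 58 − 49.5 = 8.5; sellers' price rises by Ps − P* = 62.5 − 58 = 4.5.

Buyers gain £8.5 per unit; sellers gain £4.5 per unit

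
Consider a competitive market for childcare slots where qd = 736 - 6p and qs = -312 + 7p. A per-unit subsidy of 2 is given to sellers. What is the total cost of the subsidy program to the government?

Pre-subsidy: 736 - 6p = -312 + 7p gives p* = 1048/13, q* = 3280/13.
With the subsidy, sellers receive ps = pb + 2 for each unit, where pb is the price buyers pay.
Supply in terms of pb becomes qs = -312 + 7(pb + 2) = -298 + 7pb. Setting this equal to demand: 736 - 6pb = -298 + 7pb, so pb = 1034/13.
Sellers receive ps = 1034/13 + 2 = 1060/13; q' = 736 − 6·(1034/13) = 3364/13.
Government outlay = subsidy × quantity = 2 × 3364/13 = 6728/13.

Government cost = 6728/13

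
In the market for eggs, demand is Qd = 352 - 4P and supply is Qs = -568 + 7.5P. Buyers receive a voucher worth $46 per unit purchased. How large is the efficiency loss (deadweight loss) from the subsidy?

Deadweight loss = $2760

Pre-subsidy: 352 - 4P = -568 + 7.5P gives P* = 80, Q* = 32.
With the rebate, buyers effectively pay Pb = Ps − 46, where Ps is the price sellers receive.
Demand in terms of Ps becomes Qd = 352 − 4(Ps − 46) = 536 - 4Ps. Setting this equal to supply: 536 - 4Ps = -568 + 7.5Ps, so Ps = 96.
Buyers pay Pb = 96 − 46 = 50; Q' = -568 + 7.5·96 = 152.
The subsidy expands output by 152 − 32 = 120 past the efficient level; on those units the gap between marginal cost and willingness to pay runs from 0 up to 46.
DWL = ½ × 46 × 120 = 2760.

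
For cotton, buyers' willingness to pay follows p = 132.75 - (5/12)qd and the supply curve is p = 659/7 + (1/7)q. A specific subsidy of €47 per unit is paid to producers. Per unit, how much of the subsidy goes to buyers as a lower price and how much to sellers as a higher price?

Pre-subsidy: 132.75 - (5/12)q = 659/7 + (1/7)q gives q* = 69 and p* = 104.
With the subsidy, sellers receive ps = pb + 47 for each unit, where pb is the price buyers pay.
On the curves, pb = 132.75 - (5/12)q and ps = 659/7 + (1/7)q; the wedge ps − pb = 47 gives 659/7 + (1/7)q − (132.75 - (5/12)q) = 47, so q' = 153.
Then pb = 132.75 − (5/12)·153 = 69 and ps = 659/7 + (1/7)·153 = 116.
Buyers' price falls by p* − pb = 104 − 69 = 35; sellers' price rises by ps − p* = 116 − 104 = 12.

Buyers gain €35 per unit; sellers gain €12 per unit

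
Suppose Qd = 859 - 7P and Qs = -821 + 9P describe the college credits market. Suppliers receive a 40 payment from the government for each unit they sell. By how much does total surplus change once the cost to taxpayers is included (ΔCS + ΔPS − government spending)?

Pre-subsidy: 859 - 7P = -821 + 9P gives P* = 105, Q* = 124.
With the subsidy, sellers receive Ps = Pb + 40 for each unit, where Pb is the price buyers pay.
Supply in terms of Pb becomes Qs = -821 + 9(Pb + 40) = -461 + 9Pb. Setting this equal to demand: 859 - 7Pb = -461 + 9Pb, so Pb = 82.5.
Sellers receive Ps = 82.5 + 40 = 122.5; Q' = 859 − 7·82.5 = 281.5.
ΔCS = ½(124 + 281.5)(105 − 82.5) = 4561.875; ΔPS = ½(124 + 281.5)(122.5 − 105) = 3548.125.
Government spending = 40 × 281.5 = 11260.
Net change = 4561.875 + 3548.125 − 11260 = -3150. The loss equals the DWL triangle ½·40·157.5.

Net change in total surplus = -3150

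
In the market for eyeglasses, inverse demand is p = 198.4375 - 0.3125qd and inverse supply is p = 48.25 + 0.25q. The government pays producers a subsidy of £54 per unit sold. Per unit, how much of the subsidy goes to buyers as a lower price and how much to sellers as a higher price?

Buyers gain £30 per unit; sellers gain £24 per unit

Pre-subsidy: 198.4375 - 0.3125q = 48.25 + 0.25q gives q* = 267 and p* = 115.
With the subsidy, sellers receive ps = pb + 54 for each unit, where pb is the price buyers pay.
On the curves, pb = 198.4375 - 0.3125q and ps = 48.25 + 0.25q; the wedge ps − pb = 54 gives 48.25 + 0.25q − (198.4375 - 0.3125q) = 54, so q' = 363.
Then pb = 198.4375 − 0.3125·363 = 85 and ps = 48.25 + 0.25·363 = 139.
Buyers' price falls by p* − pb = 115 − 85 = 30; sellers' price rises by ps − p* = 139 − 115 = 24.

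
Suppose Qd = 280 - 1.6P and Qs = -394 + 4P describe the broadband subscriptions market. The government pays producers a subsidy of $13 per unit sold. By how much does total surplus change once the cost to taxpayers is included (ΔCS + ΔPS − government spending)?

Pre-subsidy: 280 - 1.6P = -394 + 4P gives P* = 1685/14, Q* = 612/7.
With the subsidy, sellers receive Ps = Pb + 13 for each unit, where Pb is the price buyers pay.
Supply in terms of Pb becomes Qs = -394 + 4(Pb + 13) = -342 + 4Pb. Setting this equal to demand: 280 - 1.6Pb = -342 + 4Pb, so Pb = 1555/14.
Sellers receive Ps = 1555/14 + 13 = 1737/14; Q' = 280 − 1.6·(1555/14) = 716/7.
ΔCS = ½(612/7 + 716/7)(1685/14 − 1555/14) = 43160/49; ΔPS = ½(612/7 + 716/7)(1737/14 − 1685/14) = 17264/49.
Government spending = 13 × 716/7 = 9308/7.
Net change = 43160/49 + 17264/49 − 9308/7 = -676/7. The loss equals the DWL triangle ½·13·104/7.

Net change in total surplus = -676/7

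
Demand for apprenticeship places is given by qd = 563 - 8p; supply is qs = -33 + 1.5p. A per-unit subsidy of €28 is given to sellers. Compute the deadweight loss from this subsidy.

Deadweight loss = 9408/19

Pre-subsidy: 563 - 8p = -33 + 1.5p gives p* = 1192/19, q* = 1161/19.
With the subsidy, sellers receive ps = pb + 28 for each unit, where pb is the price buyers pay.
Supply in terms of pb becomes qs = -33 + 1.5(pb + 28) = 9 + 1.5pb. Setting this equal to demand: 563 - 8pb = 9 + 1.5pb, so pb = 1108/19.
Sellers receive ps = 1108/19 + 28 = 1640/19; q' = 563 − 8·(1108/19) = 1833/19.
The subsidy expands output by 1833/19 − 1161/19 = 672/19 past the efficient level; on those units the gap between marginal cost and willingness to pay runs from 0 up to 28.
DWL = ½ × 28 × 672/19 = 9408/19.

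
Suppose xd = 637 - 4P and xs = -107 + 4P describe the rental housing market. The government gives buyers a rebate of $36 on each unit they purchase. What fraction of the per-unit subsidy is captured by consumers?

Pre-subsidy: 637 - 4P = -107 + 4P gives P* = 93, x* = 265.
With the rebate, buyers effectively pay Pb = Ps − 36, where Ps is the price sellers receive.
Demand in terms of Ps becomes xd = 637 − 4(Ps − 36) = 781 - 4Ps. Setting this equal to supply: 781 - 4Ps = -107 + 4Ps, so Ps = 111.
Buyers pay Pb = 111 − 36 = 75; x' = -107 + 4·111 = 337.
Buyers' price falls by P* − Pb = 93 − 75 = 18; sellers' price rises by Ps − P* = 111 − 93 = 18.
So consumers capture 18/36 = 0.5 of each unit of subsidy.

Consumer share = 0.5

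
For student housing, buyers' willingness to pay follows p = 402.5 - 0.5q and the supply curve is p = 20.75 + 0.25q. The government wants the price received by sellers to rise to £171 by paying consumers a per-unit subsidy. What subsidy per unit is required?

Required subsidy s = £69 per unit

At a seller price of 171, quantity supplied is -83 + 4·171 = 601.
Buyers absorb 601 only when they pay pb = 402.5 − 0.5·601 = 102.
s = ps − pb = 171 − 102 = 69.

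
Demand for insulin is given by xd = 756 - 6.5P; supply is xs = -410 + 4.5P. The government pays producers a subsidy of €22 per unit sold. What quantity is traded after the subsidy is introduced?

Pre-subsidy: 756 - 6.5P = -410 + 4.5P gives P* = 106, x* = 67.
With the subsidy, sellers receive Ps = Pb + 22 for each unit, where Pb is the price buyers pay.
Supply in terms of Pb becomes xs = -410 + 4.5(Pb + 22) = -311 + 4.5Pb. Setting this equal to demand: 756 - 6.5Pb = -311 + 4.5Pb, so Pb = 97.
Sellers receive Ps = 97 + 22 = 119; x' = 756 − 6.5·97 = 125.5.

x' = 125.5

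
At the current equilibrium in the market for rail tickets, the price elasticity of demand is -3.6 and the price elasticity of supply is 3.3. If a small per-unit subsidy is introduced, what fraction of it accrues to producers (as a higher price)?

Producer share = 12/23

For a small subsidy around the equilibrium, the benefit split depends on the relative slopes, which at a point are proportional to the elasticities.
Buyer share = εs/(εs + |εd|) = 3.3/(3.3 + 3.6) = 11/23; seller share = |εd|/(εs + |εd|) = 12/23.
So producers capture 12/23 of the subsidy.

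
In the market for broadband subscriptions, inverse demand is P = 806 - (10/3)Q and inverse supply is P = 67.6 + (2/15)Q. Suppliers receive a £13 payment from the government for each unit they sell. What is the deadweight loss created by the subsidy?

Pre-subsidy: 806 - (10/3)Q = 67.6 + (2/15)Q gives Q* = 213 and P* = 96.
With the subsidy, sellers receive Ps = Pb + 13 for each unit, where Pb is the price buyers pay.
On the curves, Pb = 806 - (10/3)Q and Ps = 67.6 + (2/15)Q; the wedge Ps − Pb = 13 gives 67.6 + (2/15)Q − (806 - (10/3)Q) = 13, so Q' = 216.75.
Then Pb = 806 − (10/3)·216.75 = 83.5 and Ps = 67.6 + (2/15)·216.75 = 96.5.
The subsidy expands output by 216.75 − 213 = 3.75 past the efficient level; on those units the gap between marginal cost and willingness to pay runs from 0 up to 13.
DWL = ½ × 13 × 3.75 = 24.375.

Deadweight loss = £24.375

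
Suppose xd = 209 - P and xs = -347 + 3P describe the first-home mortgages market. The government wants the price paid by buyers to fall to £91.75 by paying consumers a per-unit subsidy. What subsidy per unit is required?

Required subsidy s = £63 per unit

At a buyer price of 91.75, quantity demanded is 209 − 1·91.75 = 117.25.
Sellers supply 117.25 only when they receive Ps with -347 + 3·Ps = 117.25, i.e. Ps = 154.75.
s = Ps − Pb = 154.75 − 91.75 = 63.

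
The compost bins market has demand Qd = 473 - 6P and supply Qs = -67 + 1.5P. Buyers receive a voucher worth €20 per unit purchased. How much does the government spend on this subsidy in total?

Pre-subsidy: 473 - 6P = -67 + 1.5P gives P* = 72, Q* = 41.
With the rebate, buyers effectively pay Pb = Ps − 20, where Ps is the price sellers receive.
Demand in terms of Ps becomes Qd = 473 − 6(Ps − 20) = 593 - 6Ps. Setting this equal to supply: 593 - 6Ps = -67 + 1.5Ps, so Ps = 88.
Buyers pay Pb = 88 − 20 = 68; Q' = -67 + 1.5·88 = 65.
Government outlay = subsidy × quantity = 20 × 65 = 1300.

Government cost = €1300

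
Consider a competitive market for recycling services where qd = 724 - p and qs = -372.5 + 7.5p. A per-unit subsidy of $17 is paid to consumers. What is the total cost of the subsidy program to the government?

Government cost = $10370

Pre-subsidy: 724 - p = -372.5 + 7.5p gives p* = 129, q* = 595.
With the rebate, buyers effectively pay pb = ps − 17, where ps is the price sellers receive.
Demand in terms of ps becomes qd = 724 − 1(ps − 17) = 741 - ps. Setting this equal to supply: 741 - ps = -372.5 + 7.5ps, so ps = 131.
Buyers pay pb = 131 − 17 = 114; q' = -372.5 + 7.5·131 = 610.
Government outlay = subsidy × quantity = 17 × 610 = 10370.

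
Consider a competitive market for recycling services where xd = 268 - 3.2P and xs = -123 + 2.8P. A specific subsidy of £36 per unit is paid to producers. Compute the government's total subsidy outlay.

Pre-subsidy: 268 - 3.2P = -123 + 2.8P gives P* = 391/6, x* = 892/15.
With the subsidy, sellers receive Ps = Pb + 36 for each unit, where Pb is the price buyers pay.
Supply in terms of Pb becomes xs = -123 + 2.8(Pb + 36) = -22.2 + 2.8Pb. Setting this equal to demand: 268 - 3.2Pb = -22.2 + 2.8Pb, so Pb = 1451/30.
Sellers receive Ps = 1451/30 + 36 = 2531/30; x' = 268 − 3.2·(1451/30) = 8492/75.
Government outlay = subsidy × quantity = 36 × 8492/75 = 4076.16.

Government cost = £4076.16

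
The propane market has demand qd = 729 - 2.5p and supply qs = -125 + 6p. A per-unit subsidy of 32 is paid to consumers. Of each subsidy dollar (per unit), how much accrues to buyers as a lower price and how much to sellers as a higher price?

Pre-subsidy: 729 - 2.5p = -125 + 6p gives p* = 1708/17, q* = 8123/17.
With the rebate, buyers effectively pay pb = ps − 32, where ps is the price sellers receive.
Demand in terms of ps becomes qd = 729 − 2.5(ps − 32) = 809 - 2.5ps. Setting this equal to supply: 809 - 2.5ps = -125 + 6ps, so ps = 1868/17.
Buyers pay pb = 1868/17 − 32 = 1324/17; q' = -125 + 6·(1868/17) = 9083/17.
Buyers' price falls by p* − pb = 1708/17 − 1324/17 = 384/17; sellers' price rises by ps − p* = 1868/17 − 1708/17 = 160/17.

Buyers gain 384/17 per unit; sellers gain 160/17 per unit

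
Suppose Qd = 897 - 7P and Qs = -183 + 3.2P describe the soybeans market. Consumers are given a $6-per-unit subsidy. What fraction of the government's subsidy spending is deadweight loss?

DWL / government spending = 112/2873

Pre-subsidy: 897 - 7P = -183 + 3.2P gives P* = 1800/17, Q* = 2649/17.
With the rebate, buyers effectively pay Pb = Ps − 6, where Ps is the price sellers receive.
Demand in terms of Ps becomes Qd = 897 − 7(Ps − 6) = 939 - 7Ps. Setting this equal to supply: 939 - 7Ps = -183 + 3.2Ps, so Ps = 110.
Buyers pay Pb = 110 − 6 = 104; Q' = -183 + 3.2·110 = 169.
ΔCS = ½(2649/17 + 169)(1800/17 − 104) = 88352/289; ΔPS = ½(2649/17 + 169)(110 − 1800/17) = 193270/289.
Government spending = 6 × 169 = 1014.
DWL = ½ × 6 × (169 − 2649/17) = 672/17; fraction = (672/17) / 1014 = 112/2873.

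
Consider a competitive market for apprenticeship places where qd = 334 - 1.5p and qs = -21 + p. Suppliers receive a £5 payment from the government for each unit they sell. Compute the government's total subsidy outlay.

Pre-subsidy: 334 - 1.5p = -21 + p gives p* = 142, q* = 121.
With the subsidy, sellers receive ps = pb + 5 for each unit, where pb is the price buyers pay.
Supply in terms of pb becomes qs = -21 + 1(pb + 5) = -16 + pb. Setting this equal to demand: 334 - 1.5pb = -16 + pb, so pb = 140.
Sellers receive ps = 140 + 5 = 145; q' = 334 − 1.5·140 = 124.
Government outlay = subsidy × quantity = 5 × 124 = 620.

Government cost = £620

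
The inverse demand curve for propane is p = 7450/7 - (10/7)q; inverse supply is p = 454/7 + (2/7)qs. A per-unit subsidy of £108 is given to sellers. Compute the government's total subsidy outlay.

Pre-subsidy: 7450/7 - (10/7)q = 454/7 + (2/7)q gives q* = 583 and p* = 1620/7.
With the subsidy, sellers receive ps = pb + 108 for each unit, where pb is the price buyers pay.
On the curves, pb = 7450/7 - (10/7)q and ps = 454/7 + (2/7)q; the wedge ps − pb = 108 gives 454/7 + (2/7)q − (7450/7 - (10/7)q) = 108, so q' = 646.
Then pb = 7450/7 − (10/7)·646 = 990/7 and ps = 454/7 + (2/7)·646 = 1746/7.
Government outlay = subsidy × quantity = 108 × 646 = 69768.

Government cost = £69768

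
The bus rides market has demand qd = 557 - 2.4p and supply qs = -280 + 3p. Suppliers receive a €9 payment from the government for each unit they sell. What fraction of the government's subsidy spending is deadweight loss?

DWL / government spending = 6/197

Pre-subsidy: 557 - 2.4p = -280 + 3p gives p* = 155, q* = 185.
With the subsidy, sellers receive ps = pb + 9 for each unit, where pb is the price buyers pay.
Supply in terms of pb becomes qs = -280 + 3(pb + 9) = -253 + 3pb. Setting this equal to demand: 557 - 2.4pb = -253 + 3pb, so pb = 150.
Sellers receive ps = 150 + 9 = 159; q' = 557 − 2.4·150 = 197.
ΔCS = ½(185 + 197)(155 − 150) = 955; ΔPS = ½(185 + 197)(159 − 155) = 764.
Government spending = 9 × 197 = 1773.
DWL = ½ × 9 × (197 − 185) = 54; fraction = 54 / 1773 = 6/197.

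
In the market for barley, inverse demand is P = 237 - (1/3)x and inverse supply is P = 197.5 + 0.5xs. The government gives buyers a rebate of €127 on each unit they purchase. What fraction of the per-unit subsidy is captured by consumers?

Consumer share = 0.4

Pre-subsidy: 237 - (1/3)x = 197.5 + 0.5x gives x* = 47.4 and P* = 221.2.
With the rebate, buyers effectively pay Pb = Ps − 127, where Ps is the price sellers receive.
On the curves, Pb = 237 - (1/3)x and Ps = 197.5 + 0.5x; the wedge Ps − Pb = 127 gives 197.5 + 0.5x − (237 - (1/3)x) = 127, so x' = 199.8.
Then Pb = 237 − (1/3)·199.8 = 170.4 and Ps = 197.5 + 0.5·199.8 = 297.4.
Buyers' price falls by P* − Pb = 221.2 − 170.4 = 50.8; sellers' price rises by Ps − P* = 297.4 − 221.2 = 76.2.
So consumers capture 50.8/127 = 0.4 of each unit of subsidy.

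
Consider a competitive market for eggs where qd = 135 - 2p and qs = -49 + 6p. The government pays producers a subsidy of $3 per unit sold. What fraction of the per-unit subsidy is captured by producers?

Pre-subsidy: 135 - 2p = -49 + 6p gives p* = 23, q* = 89.
With the subsidy, sellers receive ps = pb + 3 for each unit, where pb is the price buyers pay.
Supply in terms of pb becomes qs = -49 + 6(pb + 3) = -31 + 6pb. Setting this equal to demand: 135 - 2pb = -31 + 6pb, so pb = 20.75.
Sellers receive ps = 20.75 + 3 = 23.75; q' = 135 − 2·20.75 = 93.5.
Buyers' price falls by p* − pb = 23 − 20.75 = 2.25; sellers' price rises by ps − p* = 23.75 − 23 = 0.75.
So producers capture 0.75/3 = 0.25 of each unit of subsidy.

Producer share = 0.25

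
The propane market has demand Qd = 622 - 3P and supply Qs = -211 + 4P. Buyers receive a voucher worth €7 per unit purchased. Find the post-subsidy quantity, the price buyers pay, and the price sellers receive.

Q' = 277; buyers pay €115; sellers receive €122

Pre-subsidy: 622 - 3P = -211 + 4P gives P* = 119, Q* = 265.
With the rebate, buyers effectively pay Pb = Ps − 7, where Ps is the price sellers receive.
Demand in terms of Ps becomes Qd = 622 − 3(Ps − 7) = 643 - 3Ps. Setting this equal to supply: 643 - 3Ps = -211 + 4Ps, so Ps = 122.
Buyers pay Pb = 122 − 7 = 115; Q' = -211 + 4·122 = 277.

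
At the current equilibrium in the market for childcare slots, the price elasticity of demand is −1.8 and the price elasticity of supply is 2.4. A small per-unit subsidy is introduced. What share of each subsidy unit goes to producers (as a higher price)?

For a small subsidy around the equilibrium, the benefit split depends on the relative slopes, which at a point are proportional to the elasticities.
Buyer share = εs/(εs + |εd|) = 2.4/(2.4 + 1.8) = 4/7; seller share = |εd|/(εs + |εd|) = 3/7.
So producers capture 3/7 of the subsidy.

Producer share = 3/7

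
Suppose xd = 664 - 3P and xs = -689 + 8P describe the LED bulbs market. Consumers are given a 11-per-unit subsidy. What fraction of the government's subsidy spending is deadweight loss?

DWL / government spending = 12/319

Pre-subsidy: 664 - 3P = -689 + 8P gives P* = 123, x* = 295.
With the rebate, buyers effectively pay Pb = Ps − 11, where Ps is the price sellers receive.
Demand in terms of Ps becomes xd = 664 − 3(Ps − 11) = 697 - 3Ps. Setting this equal to supply: 697 - 3Ps = -689 + 8Ps, so Ps = 126.
Buyers pay Pb = 126 − 11 = 115; x' = -689 + 8·126 = 319.
ΔCS = ½(295 + 319)(123 − 115) = 2456; ΔPS = ½(295 + 319)(126 − 123) = 921.
Government spending = 11 × 319 = 3509.
DWL = ½ × 11 × (319 − 295) = 132; fraction = 132 / 3509 = 12/319.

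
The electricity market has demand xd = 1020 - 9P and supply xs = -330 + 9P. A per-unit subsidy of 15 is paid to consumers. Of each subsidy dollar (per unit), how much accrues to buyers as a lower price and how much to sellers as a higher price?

Pre-subsidy: 1020 - 9P = -330 + 9P gives P* = 75, x* = 345.
With the rebate, buyers effectively pay Pb = Ps − 15, where Ps is the price sellers receive.
Demand in terms of Ps becomes xd = 1020 − 9(Ps − 15) = 1155 - 9Ps. Setting this equal to supply: 1155 - 9Ps = -330 + 9Ps, so Ps = 82.5.
Buyers pay Pb = 82.5 − 15 = 67.5; x' = -330 + 9·82.5 = 412.5.
Buyers' price falls by P* − Pb = 75 − 67.5 = 7.5; sellers' price rises by Ps − P* = 82.5 − 75 = 7.5.

Buyers gain 7.5 per unit; sellers gain 7.5 per unit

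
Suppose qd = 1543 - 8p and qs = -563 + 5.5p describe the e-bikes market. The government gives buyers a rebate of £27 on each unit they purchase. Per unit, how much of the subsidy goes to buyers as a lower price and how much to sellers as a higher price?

Buyers gain £11 per unit; sellers gain £16 per unit

Pre-subsidy: 1543 - 8p = -563 + 5.5p gives p* = 156, q* = 295.
With the rebate, buyers effectively pay pb = ps − 27, where ps is the price sellers receive.
Demand in terms of ps becomes qd = 1543 − 8(ps − 27) = 1759 - 8ps. Setting this equal to supply: 1759 - 8ps = -563 + 5.5ps, so ps = 172.
Buyers pay pb = 172 − 27 = 145; q' = -563 + 5.5·172 = 383.
Buyers' price falls by p* − pb = 156 − 145 = 11; sellers' price rises by ps − p* = 172 − 156 = 16.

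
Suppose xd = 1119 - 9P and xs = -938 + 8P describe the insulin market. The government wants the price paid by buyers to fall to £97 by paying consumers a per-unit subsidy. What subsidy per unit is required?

Required subsidy s = £51 per unit

At a buyer price of 97, quantity demanded is 1119 − 9·97 = 246.
Sellers supply 246 only when they receive Ps with -938 + 8·Ps = 246, i.e. Ps = 148.
s = Ps − Pb = 148 − 97 = 51.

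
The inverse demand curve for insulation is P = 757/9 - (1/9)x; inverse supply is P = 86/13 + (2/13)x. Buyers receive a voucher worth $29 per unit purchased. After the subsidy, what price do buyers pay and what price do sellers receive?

Buyers pay 1223/31; sellers receive 2122/31

Pre-subsidy: 757/9 - (1/9)x = 86/13 + (2/13)x gives x* = 9067/31 and P* = 1600/31.
With the rebate, buyers effectively pay Pb = Ps − 29, where Ps is the price sellers receive.
On the curves, Pb = 757/9 - (1/9)x and Ps = 86/13 + (2/13)x; the wedge Ps − Pb = 29 gives 86/13 + (2/13)x − (757/9 - (1/9)x) = 29, so x' = 12460/31.
Then Pb = 757/9 − (1/9)·(12460/31) = 1223/31 and Ps = 86/13 + (2/13)·(12460/31) = 2122/31.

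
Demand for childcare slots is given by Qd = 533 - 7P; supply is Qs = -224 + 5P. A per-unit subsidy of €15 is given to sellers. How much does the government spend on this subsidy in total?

Pre-subsidy: 533 - 7P = -224 + 5P gives P* = 757/12, Q* = 1097/12.
With the subsidy, sellers receive Ps = Pb + 15 for each unit, where Pb is the price buyers pay.
Supply in terms of Pb becomes Qs = -224 + 5(Pb + 15) = -149 + 5Pb. Setting this equal to demand: 533 - 7Pb = -149 + 5Pb, so Pb = 341/6.
Sellers receive Ps = 341/6 + 15 = 431/6; Q' = 533 − 7·(341/6) = 811/6.
Government outlay = subsidy × quantity = 15 × 811/6 = 2027.5.

Government cost = €2027.5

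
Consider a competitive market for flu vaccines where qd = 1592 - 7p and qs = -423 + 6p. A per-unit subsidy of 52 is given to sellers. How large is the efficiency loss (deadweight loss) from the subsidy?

Pre-subsidy: 1592 - 7p = -423 + 6p gives p* = 155, q* = 507.
With the subsidy, sellers receive ps = pb + 52 for each unit, where pb is the price buyers pay.
Supply in terms of pb becomes qs = -423 + 6(pb + 52) = -111 + 6pb. Setting this equal to demand: 1592 - 7pb = -111 + 6pb, so pb = 131.
Sellers receive ps = 131 + 52 = 183; q' = 1592 − 7·131 = 675.
The subsidy expands output by 675 − 507 = 168 past the efficient level; on those units the gap between marginal cost and willingness to pay runs from 0 up to 52.
DWL = ½ × 52 × 168 = 4368.

Deadweight loss = 4368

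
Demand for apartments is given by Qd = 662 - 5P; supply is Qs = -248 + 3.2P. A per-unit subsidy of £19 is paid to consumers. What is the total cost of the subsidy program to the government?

Pre-subsidy: 662 - 5P = -248 + 3.2P gives P* = 4550/41, Q* = 4392/41.
With the rebate, buyers effectively pay Pb = Ps − 19, where Ps is the price sellers receive.
Demand in terms of Ps becomes Qd = 662 − 5(Ps − 19) = 757 - 5Ps. Setting this equal to supply: 757 - 5Ps = -248 + 3.2Ps, so Ps = 5025/41.
Buyers pay Pb = 5025/41 − 19 = 4246/41; Q' = -248 + 3.2·(5025/41) = 5912/41.
Government outlay = subsidy × quantity = 19 × 5912/41 = 112328/41.

Government cost = 112328/41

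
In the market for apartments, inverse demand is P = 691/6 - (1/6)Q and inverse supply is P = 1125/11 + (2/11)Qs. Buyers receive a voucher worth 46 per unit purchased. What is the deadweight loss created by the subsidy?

Pre-subsidy: 691/6 - (1/6)Q = 1125/11 + (2/11)Q gives Q* = 37 and P* = 109.
With the rebate, buyers effectively pay Pb = Ps − 46, where Ps is the price sellers receive.
On the curves, Pb = 691/6 - (1/6)Q and Ps = 1125/11 + (2/11)Q; the wedge Ps − Pb = 46 gives 1125/11 + (2/11)Q − (691/6 - (1/6)Q) = 46, so Q' = 169.
Then Pb = 691/6 − (1/6)·169 = 87 and Ps = 1125/11 + (2/11)·169 = 133.
The subsidy expands output by 169 − 37 = 132 past the efficient level; on those units the gap between marginal cost and willingness to pay runs from 0 up to 46.
DWL = ½ × 46 × 132 = 3036.

Deadweight loss = 3036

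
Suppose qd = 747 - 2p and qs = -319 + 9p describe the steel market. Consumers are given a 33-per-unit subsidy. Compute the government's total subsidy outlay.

Government cost = 20037

Pre-subsidy: 747 - 2p = -319 + 9p gives p* = 1066/11, q* = 6085/11.
With the rebate, buyers effectively pay pb = ps − 33, where ps is the price sellers receive.
Demand in terms of ps becomes qd = 747 − 2(ps − 33) = 813 - 2ps. Setting this equal to supply: 813 - 2ps = -319 + 9ps, so ps = 1132/11.
Buyers pay pb = 1132/11 − 33 = 769/11; q' = -319 + 9·(1132/11) = 6679/11.
Government outlay = subsidy × quantity = 33 × 6679/11 = 20037.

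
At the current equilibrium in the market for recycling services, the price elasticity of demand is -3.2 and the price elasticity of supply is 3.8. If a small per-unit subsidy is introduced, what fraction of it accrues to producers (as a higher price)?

Producer share = 16/35

For a small subsidy around the equilibrium, the benefit split depends on the relative slopes, which at a point are proportional to the elasticities.
Buyer share = εs/(εs + |εd|) = 3.8/(3.8 + 3.2) = 19/35; seller share = |εd|/(εs + |εd|) = 16/35.
So producers capture 16/35 of the subsidy.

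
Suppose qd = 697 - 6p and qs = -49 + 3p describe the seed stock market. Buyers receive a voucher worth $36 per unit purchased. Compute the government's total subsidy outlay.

Pre-subsidy: 697 - 6p = -49 + 3p gives p* = 746/9, q* = 599/3.
With the rebate, buyers effectively pay pb = ps − 36, where ps is the price sellers receive.
Demand in terms of ps becomes qd = 697 − 6(ps − 36) = 913 - 6ps. Setting this equal to supply: 913 - 6ps = -49 + 3ps, so ps = 962/9.
Buyers pay pb = 962/9 − 36 = 638/9; q' = -49 + 3·(962/9) = 815/3.
Government outlay = subsidy × quantity = 36 × 815/3 = 9780.

Government cost = $9780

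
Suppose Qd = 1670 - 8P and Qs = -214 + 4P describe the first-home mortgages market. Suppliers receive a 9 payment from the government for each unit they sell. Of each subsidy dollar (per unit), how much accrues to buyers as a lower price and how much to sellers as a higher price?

Pre-subsidy: 1670 - 8P = -214 + 4P gives P* = 157, Q* = 414.
With the subsidy, sellers receive Ps = Pb + 9 for each unit, where Pb is the price buyers pay.
Supply in terms of Pb becomes Qs = -214 + 4(Pb + 9) = -178 + 4Pb. Setting this equal to demand: 1670 - 8Pb = -178 + 4Pb, so Pb = 154.
Sellers receive Ps = 154 + 9 = 163; Q' = 1670 − 8·154 = 438.
Buyers' price falls by P* − Pb = 157 − 154 = 3; sellers' price rises by Ps − P* = 163 − 157 = 6.

Buyers gain 3 per unit; sellers gain 6 per unit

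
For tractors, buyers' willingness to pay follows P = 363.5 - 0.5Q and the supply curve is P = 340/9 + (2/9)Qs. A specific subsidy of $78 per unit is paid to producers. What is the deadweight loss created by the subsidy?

Deadweight loss = $4212

Pre-subsidy: 363.5 - 0.5Q = 340/9 + (2/9)Q gives Q* = 451 and P* = 138.
With the subsidy, sellers receive Ps = Pb + 78 for each unit, where Pb is the price buyers pay.
On the curves, Pb = 363.5 - 0.5Q and Ps = 340/9 + (2/9)Q; the wedge Ps − Pb = 78 gives 340/9 + (2/9)Q − (363.5 - 0.5Q) = 78, so Q' = 559.
Then Pb = 363.5 − 0.5·559 = 84 and Ps = 340/9 + (2/9)·559 = 162.
The subsidy expands output by 559 − 451 = 108 past the efficient level; on those units the gap between marginal cost and willingness to pay runs from 0 up to 78.
DWL = ½ × 78 × 108 = 4212.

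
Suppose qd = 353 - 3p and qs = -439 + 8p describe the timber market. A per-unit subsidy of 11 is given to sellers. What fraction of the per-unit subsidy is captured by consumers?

Pre-subsidy: 353 - 3p = -439 + 8p gives p* = 72, q* = 137.
With the subsidy, sellers receive ps = pb + 11 for each unit, where pb is the price buyers pay.
Supply in terms of pb becomes qs = -439 + 8(pb + 11) = -351 + 8pb. Setting this equal to demand: 353 - 3pb = -351 + 8pb, so pb = 64.
Sellers receive ps = 64 + 11 = 75; q' = 353 − 3·64 = 161.
Buyers' price falls by p* − pb = 72 − 64 = 8; sellers' price rises by ps − p* = 75 − 72 = 3.
So consumers capture 8/11 = 8/11 of each unit of subsidy.

Consumer share = 8/11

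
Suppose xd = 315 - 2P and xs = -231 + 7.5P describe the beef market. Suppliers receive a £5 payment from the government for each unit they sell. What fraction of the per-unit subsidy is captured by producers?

Producer share = 4/19

Pre-subsidy: 315 - 2P = -231 + 7.5P gives P* = 1092/19, x* = 3801/19.
With the subsidy, sellers receive Ps = Pb + 5 for each unit, where Pb is the price buyers pay.
Supply in terms of Pb becomes xs = -231 + 7.5(Pb + 5) = -193.5 + 7.5Pb. Setting this equal to demand: 315 - 2Pb = -193.5 + 7.5Pb, so Pb = 1017/19.
Sellers receive Ps = 1017/19 + 5 = 1112/19; x' = 315 − 2·(1017/19) = 3951/19.
Buyers' price falls by P* − Pb = 1092/19 − 1017/19 = 75/19; sellers' price rises by Ps − P* = 1112/19 − 1092/19 = 20/19.
So producers capture (20/19)/5 = 4/19 of each unit of subsidy.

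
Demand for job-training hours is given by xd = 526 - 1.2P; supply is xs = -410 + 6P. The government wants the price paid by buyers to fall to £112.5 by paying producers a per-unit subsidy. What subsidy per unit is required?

At a buyer price of 112.5, quantity demanded is 526 − 1.2·112.5 = 391.
Sellers supply 391 only when they receive Ps with -410 + 6·Ps = 391, i.e. Ps = 133.5.
s = Ps − Pb = 133.5 − 112.5 = 21.

Required subsidy s = £21 per unit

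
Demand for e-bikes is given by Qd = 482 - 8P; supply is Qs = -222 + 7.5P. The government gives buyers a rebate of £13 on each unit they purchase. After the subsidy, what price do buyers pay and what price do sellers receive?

Buyers pay 1213/31; sellers receive 1616/31

Pre-subsidy: 482 - 8P = -222 + 7.5P gives P* = 1408/31, Q* = 3678/31.
With the rebate, buyers effectively pay Pb = Ps − 13, where Ps is the price sellers receive.
Demand in terms of Ps becomes Qd = 482 − 8(Ps − 13) = 586 - 8Ps. Setting this equal to supply: 586 - 8Ps = -222 + 7.5Ps, so Ps = 1616/31.
Buyers pay Pb = 1616/31 − 13 = 1213/31; Q' = -222 + 7.5·(1616/31) = 5238/31.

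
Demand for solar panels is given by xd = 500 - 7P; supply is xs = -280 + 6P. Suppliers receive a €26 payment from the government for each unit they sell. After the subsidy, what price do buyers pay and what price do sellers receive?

Pre-subsidy: 500 - 7P = -280 + 6P gives P* = 60, x* = 80.
With the subsidy, sellers receive Ps = Pb + 26 for each unit, where Pb is the price buyers pay.
Supply in terms of Pb becomes xs = -280 + 6(Pb + 26) = -124 + 6Pb. Setting this equal to demand: 500 - 7Pb = -124 + 6Pb, so Pb = 48.
Sellers receive Ps = 48 + 26 = 74; x' = 500 − 7·48 = 164.

Buyers pay €48; sellers receive €74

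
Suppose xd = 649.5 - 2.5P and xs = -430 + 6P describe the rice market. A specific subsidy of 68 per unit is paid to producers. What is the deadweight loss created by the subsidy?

Pre-subsidy: 649.5 - 2.5P = -430 + 6P gives P* = 127, x* = 332.
With the subsidy, sellers receive Ps = Pb + 68 for each unit, where Pb is the price buyers pay.
Supply in terms of Pb becomes xs = -430 + 6(Pb + 68) = -22 + 6Pb. Setting this equal to demand: 649.5 - 2.5Pb = -22 + 6Pb, so Pb = 79.
Sellers receive Ps = 79 + 68 = 147; x' = 649.5 − 2.5·79 = 452.
The subsidy expands output by 452 − 332 = 120 past the efficient level; on those units the gap between marginal cost and willingness to pay runs from 0 up to 68.
DWL = ½ × 68 × 120 = 4080.

Deadweight loss = 4080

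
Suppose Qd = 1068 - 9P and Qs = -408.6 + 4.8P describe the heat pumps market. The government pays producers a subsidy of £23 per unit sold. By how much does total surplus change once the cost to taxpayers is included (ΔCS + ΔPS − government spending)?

Pre-subsidy: 1068 - 9P = -408.6 + 4.8P gives P* = 107, Q* = 105.
With the subsidy, sellers receive Ps = Pb + 23 for each unit, where Pb is the price buyers pay.
Supply in terms of Pb becomes Qs = -408.6 + 4.8(Pb + 23) = -298.2 + 4.8Pb. Setting this equal to demand: 1068 - 9Pb = -298.2 + 4.8Pb, so Pb = 99.
Sellers receive Ps = 99 + 23 = 122; Q' = 1068 − 9·99 = 177.
ΔCS = ½(105 + 177)(107 − 99) = 1128; ΔPS = ½(105 + 177)(122 − 107) = 2115.
Government spending = 23 × 177 = 4071.
Net change = 1128 + 2115 − 4071 = -828. The loss equals the DWL triangle ½·23·72.

Net change in total surplus = -£828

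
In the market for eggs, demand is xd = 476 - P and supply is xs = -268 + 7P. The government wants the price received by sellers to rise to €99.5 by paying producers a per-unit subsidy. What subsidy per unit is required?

Required subsidy s = €52 per unit

At a seller price of 99.5, quantity supplied is -268 + 7·99.5 = 428.5.
Buyers absorb 428.5 only when they pay Pb with 476 − 1·Pb = 428.5, i.e. Pb = 47.5.
s = Ps − Pb = 99.5 − 47.5 = 52.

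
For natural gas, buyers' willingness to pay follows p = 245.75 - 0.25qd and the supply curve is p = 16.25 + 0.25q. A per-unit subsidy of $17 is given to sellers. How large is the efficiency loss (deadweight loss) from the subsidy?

Deadweight loss = $289

Pre-subsidy: 245.75 - 0.25q = 16.25 + 0.25q gives q* = 459 and p* = 131.
With the subsidy, sellers receive ps = pb + 17 for each unit, where pb is the price buyers pay.
On the curves, pb = 245.75 - 0.25q and ps = 16.25 + 0.25q; the wedge ps − pb = 17 gives 16.25 + 0.25q − (245.75 - 0.25q) = 17, so q' = 493.
Then pb = 245.75 − 0.25·493 = 122.5 and ps = 16.25 + 0.25·493 = 139.5.
The subsidy expands output by 493 − 459 = 34 past the efficient level; on those units the gap between marginal cost and willingness to pay runs from 0 up to 17.
DWL = ½ × 17 × 34 = 289.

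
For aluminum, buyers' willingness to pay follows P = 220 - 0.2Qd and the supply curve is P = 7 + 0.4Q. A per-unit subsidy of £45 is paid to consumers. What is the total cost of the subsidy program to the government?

Pre-subsidy: 220 - 0.2Q = 7 + 0.4Q gives Q* = 355 and P* = 149.
With the rebate, buyers effectively pay Pb = Ps − 45, where Ps is the price sellers receive.
On the curves, Pb = 220 - 0.2Q and Ps = 7 + 0.4Q; the wedge Ps − Pb = 45 gives 7 + 0.4Q − (220 - 0.2Q) = 45, so Q' = 430.
Then Pb = 220 − 0.2·430 = 134 and Ps = 7 + 0.4·430 = 179.
Government outlay = subsidy × quantity = 45 × 430 = 19350.

Government cost = £19350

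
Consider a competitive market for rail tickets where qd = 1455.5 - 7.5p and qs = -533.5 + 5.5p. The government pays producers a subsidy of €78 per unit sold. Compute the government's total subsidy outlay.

Pre-subsidy: 1455.5 - 7.5p = -533.5 + 5.5p gives p* = 153, q* = 308.
With the subsidy, sellers receive ps = pb + 78 for each unit, where pb is the price buyers pay.
Supply in terms of pb becomes qs = -533.5 + 5.5(pb + 78) = -104.5 + 5.5pb. Setting this equal to demand: 1455.5 - 7.5pb = -104.5 + 5.5pb, so pb = 120.
Sellers receive ps = 120 + 78 = 198; q' = 1455.5 − 7.5·120 = 555.5.
Government outlay = subsidy × quantity = 78 × 555.5 = 43329.

Government cost = €43329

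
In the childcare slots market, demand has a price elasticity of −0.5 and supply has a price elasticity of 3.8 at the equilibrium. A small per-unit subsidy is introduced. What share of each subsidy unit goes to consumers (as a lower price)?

For a small subsidy around the equilibrium, the benefit split depends on the relative slopes, which at a point are proportional to the elasticities.
Buyer share = εs/(εs + |εd|) = 3.8/(3.8 + 0.5) = 38/43; seller share = |εd|/(εs + |εd|) = 5/43.

Consumer share = 38/43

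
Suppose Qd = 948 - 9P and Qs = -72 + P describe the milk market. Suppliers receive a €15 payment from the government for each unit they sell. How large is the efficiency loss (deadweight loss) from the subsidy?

Deadweight loss = €101.25

Pre-subsidy: 948 - 9P = -72 + P gives P* = 102, Q* = 30.
With the subsidy, sellers receive Ps = Pb + 15 for each unit, where Pb is the price buyers pay.
Supply in terms of Pb becomes Qs = -72 + 1(Pb + 15) = -57 + Pb. Setting this equal to demand: 948 - 9Pb = -57 + Pb, so Pb = 100.5.
Sellers receive Ps = 100.5 + 15 = 115.5; Q' = 948 − 9·100.5 = 43.5.
The subsidy expands output by 43.5 − 30 = 13.5 past the efficient level; on those units the gap between marginal cost and willingness to pay runs from 0 up to 15.
DWL = ½ × 15 × 13.5 = 101.25.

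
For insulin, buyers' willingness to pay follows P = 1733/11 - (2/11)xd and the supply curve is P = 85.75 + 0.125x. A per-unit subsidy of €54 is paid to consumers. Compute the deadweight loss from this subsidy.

Pre-subsidy: 1733/11 - (2/11)x = 85.75 + 0.125x gives x* = 234 and P* = 115.
With the rebate, buyers effectively pay Pb = Ps − 54, where Ps is the price sellers receive.
On the curves, Pb = 1733/11 - (2/11)x and Ps = 85.75 + 0.125x; the wedge Ps − Pb = 54 gives 85.75 + 0.125x − (1733/11 - (2/11)x) = 54, so x' = 410.
Then Pb = 1733/11 − (2/11)·410 = 83 and Ps = 85.75 + 0.125·410 = 137.
The subsidy expands output by 410 − 234 = 176 past the efficient level; on those units the gap between marginal cost and willingness to pay runs from 0 up to 54.
DWL = ½ × 54 × 176 = 4752.

Deadweight loss = €4752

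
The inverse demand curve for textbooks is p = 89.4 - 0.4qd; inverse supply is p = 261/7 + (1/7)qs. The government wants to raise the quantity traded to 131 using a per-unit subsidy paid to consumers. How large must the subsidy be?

At q = 131, from the demand curve buyers pay pb = 89.4 − 0.4·131 = 37; from the supply curve sellers need ps = 261/7 + (1/7)·131 = 56.
The subsidy must fill the gap: s = ps − pb = 56 − 37 = 19.

Required subsidy s = 19 per unit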